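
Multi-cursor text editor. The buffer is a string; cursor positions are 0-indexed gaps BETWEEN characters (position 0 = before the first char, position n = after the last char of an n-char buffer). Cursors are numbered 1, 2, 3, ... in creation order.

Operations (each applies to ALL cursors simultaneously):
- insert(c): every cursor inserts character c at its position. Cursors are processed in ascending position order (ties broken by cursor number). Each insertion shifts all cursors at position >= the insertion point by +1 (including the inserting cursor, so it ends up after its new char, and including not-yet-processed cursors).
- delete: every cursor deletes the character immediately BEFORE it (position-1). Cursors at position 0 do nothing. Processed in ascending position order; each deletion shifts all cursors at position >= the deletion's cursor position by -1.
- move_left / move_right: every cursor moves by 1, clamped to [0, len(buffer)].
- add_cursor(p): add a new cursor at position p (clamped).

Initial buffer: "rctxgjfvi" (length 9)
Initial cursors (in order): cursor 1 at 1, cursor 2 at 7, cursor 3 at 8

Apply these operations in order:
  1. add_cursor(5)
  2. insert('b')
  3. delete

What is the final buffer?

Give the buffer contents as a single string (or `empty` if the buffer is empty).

Answer: rctxgjfvi

Derivation:
After op 1 (add_cursor(5)): buffer="rctxgjfvi" (len 9), cursors c1@1 c4@5 c2@7 c3@8, authorship .........
After op 2 (insert('b')): buffer="rbctxgbjfbvbi" (len 13), cursors c1@2 c4@7 c2@10 c3@12, authorship .1....4..2.3.
After op 3 (delete): buffer="rctxgjfvi" (len 9), cursors c1@1 c4@5 c2@7 c3@8, authorship .........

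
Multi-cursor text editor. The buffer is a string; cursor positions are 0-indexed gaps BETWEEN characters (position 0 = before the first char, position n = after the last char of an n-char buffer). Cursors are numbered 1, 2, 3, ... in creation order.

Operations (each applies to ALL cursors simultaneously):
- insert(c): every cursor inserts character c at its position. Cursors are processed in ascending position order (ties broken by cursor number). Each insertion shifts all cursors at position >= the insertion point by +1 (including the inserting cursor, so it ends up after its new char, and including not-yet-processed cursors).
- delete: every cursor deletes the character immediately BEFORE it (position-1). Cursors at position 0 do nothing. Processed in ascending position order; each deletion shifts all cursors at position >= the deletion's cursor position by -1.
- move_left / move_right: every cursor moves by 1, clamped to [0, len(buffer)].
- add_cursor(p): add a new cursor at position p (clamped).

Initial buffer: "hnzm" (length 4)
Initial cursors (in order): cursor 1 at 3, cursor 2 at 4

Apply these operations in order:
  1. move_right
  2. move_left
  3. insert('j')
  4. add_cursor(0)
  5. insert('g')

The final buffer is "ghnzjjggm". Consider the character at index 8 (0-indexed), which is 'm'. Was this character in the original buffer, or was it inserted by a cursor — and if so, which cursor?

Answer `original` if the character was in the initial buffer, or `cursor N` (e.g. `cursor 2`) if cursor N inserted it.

Answer: original

Derivation:
After op 1 (move_right): buffer="hnzm" (len 4), cursors c1@4 c2@4, authorship ....
After op 2 (move_left): buffer="hnzm" (len 4), cursors c1@3 c2@3, authorship ....
After op 3 (insert('j')): buffer="hnzjjm" (len 6), cursors c1@5 c2@5, authorship ...12.
After op 4 (add_cursor(0)): buffer="hnzjjm" (len 6), cursors c3@0 c1@5 c2@5, authorship ...12.
After op 5 (insert('g')): buffer="ghnzjjggm" (len 9), cursors c3@1 c1@8 c2@8, authorship 3...1212.
Authorship (.=original, N=cursor N): 3 . . . 1 2 1 2 .
Index 8: author = original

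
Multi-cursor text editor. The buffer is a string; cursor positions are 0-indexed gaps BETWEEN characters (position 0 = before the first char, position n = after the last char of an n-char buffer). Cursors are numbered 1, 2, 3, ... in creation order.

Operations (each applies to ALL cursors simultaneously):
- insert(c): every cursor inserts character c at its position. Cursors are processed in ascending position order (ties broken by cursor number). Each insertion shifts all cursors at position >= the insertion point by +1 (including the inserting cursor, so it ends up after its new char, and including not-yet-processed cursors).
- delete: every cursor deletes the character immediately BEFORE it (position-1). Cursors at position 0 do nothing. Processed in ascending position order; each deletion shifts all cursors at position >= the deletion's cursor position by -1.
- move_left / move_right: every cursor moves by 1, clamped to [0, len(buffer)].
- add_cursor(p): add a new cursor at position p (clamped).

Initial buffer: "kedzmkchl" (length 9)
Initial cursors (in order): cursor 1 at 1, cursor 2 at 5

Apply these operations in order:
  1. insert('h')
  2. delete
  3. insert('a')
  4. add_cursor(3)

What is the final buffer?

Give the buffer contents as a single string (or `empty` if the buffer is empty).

After op 1 (insert('h')): buffer="khedzmhkchl" (len 11), cursors c1@2 c2@7, authorship .1....2....
After op 2 (delete): buffer="kedzmkchl" (len 9), cursors c1@1 c2@5, authorship .........
After op 3 (insert('a')): buffer="kaedzmakchl" (len 11), cursors c1@2 c2@7, authorship .1....2....
After op 4 (add_cursor(3)): buffer="kaedzmakchl" (len 11), cursors c1@2 c3@3 c2@7, authorship .1....2....

Answer: kaedzmakchl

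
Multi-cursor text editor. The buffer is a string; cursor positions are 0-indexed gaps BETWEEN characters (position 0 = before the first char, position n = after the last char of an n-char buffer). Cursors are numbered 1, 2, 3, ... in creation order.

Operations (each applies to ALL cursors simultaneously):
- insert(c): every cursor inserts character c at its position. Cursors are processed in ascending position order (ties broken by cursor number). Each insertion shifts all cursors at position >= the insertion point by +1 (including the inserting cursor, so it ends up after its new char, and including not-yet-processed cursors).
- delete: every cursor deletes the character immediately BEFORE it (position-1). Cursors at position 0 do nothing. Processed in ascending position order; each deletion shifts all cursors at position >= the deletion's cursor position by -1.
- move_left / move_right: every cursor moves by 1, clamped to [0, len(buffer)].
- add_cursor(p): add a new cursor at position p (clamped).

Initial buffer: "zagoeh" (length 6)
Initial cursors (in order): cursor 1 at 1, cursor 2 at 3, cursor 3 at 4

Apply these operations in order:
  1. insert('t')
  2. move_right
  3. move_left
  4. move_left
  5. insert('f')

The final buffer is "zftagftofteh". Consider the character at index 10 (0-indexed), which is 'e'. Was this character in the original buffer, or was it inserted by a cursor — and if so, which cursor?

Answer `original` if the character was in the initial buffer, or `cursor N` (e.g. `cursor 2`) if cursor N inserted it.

Answer: original

Derivation:
After op 1 (insert('t')): buffer="ztagtoteh" (len 9), cursors c1@2 c2@5 c3@7, authorship .1..2.3..
After op 2 (move_right): buffer="ztagtoteh" (len 9), cursors c1@3 c2@6 c3@8, authorship .1..2.3..
After op 3 (move_left): buffer="ztagtoteh" (len 9), cursors c1@2 c2@5 c3@7, authorship .1..2.3..
After op 4 (move_left): buffer="ztagtoteh" (len 9), cursors c1@1 c2@4 c3@6, authorship .1..2.3..
After op 5 (insert('f')): buffer="zftagftofteh" (len 12), cursors c1@2 c2@6 c3@9, authorship .11..22.33..
Authorship (.=original, N=cursor N): . 1 1 . . 2 2 . 3 3 . .
Index 10: author = original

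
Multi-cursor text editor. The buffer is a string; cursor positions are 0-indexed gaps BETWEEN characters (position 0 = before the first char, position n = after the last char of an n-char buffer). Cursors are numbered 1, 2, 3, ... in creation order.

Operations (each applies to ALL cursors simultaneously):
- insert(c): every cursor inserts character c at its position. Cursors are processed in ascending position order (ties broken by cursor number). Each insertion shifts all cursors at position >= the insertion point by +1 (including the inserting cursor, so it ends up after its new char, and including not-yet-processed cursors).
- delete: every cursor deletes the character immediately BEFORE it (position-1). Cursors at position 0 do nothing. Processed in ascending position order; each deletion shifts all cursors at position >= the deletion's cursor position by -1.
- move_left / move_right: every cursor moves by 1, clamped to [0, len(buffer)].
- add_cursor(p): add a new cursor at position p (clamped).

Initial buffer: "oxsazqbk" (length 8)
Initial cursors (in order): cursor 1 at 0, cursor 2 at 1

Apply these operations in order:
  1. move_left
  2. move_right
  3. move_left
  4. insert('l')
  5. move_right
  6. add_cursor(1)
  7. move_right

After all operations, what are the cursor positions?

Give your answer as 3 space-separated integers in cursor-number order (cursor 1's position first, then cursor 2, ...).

Answer: 4 4 2

Derivation:
After op 1 (move_left): buffer="oxsazqbk" (len 8), cursors c1@0 c2@0, authorship ........
After op 2 (move_right): buffer="oxsazqbk" (len 8), cursors c1@1 c2@1, authorship ........
After op 3 (move_left): buffer="oxsazqbk" (len 8), cursors c1@0 c2@0, authorship ........
After op 4 (insert('l')): buffer="lloxsazqbk" (len 10), cursors c1@2 c2@2, authorship 12........
After op 5 (move_right): buffer="lloxsazqbk" (len 10), cursors c1@3 c2@3, authorship 12........
After op 6 (add_cursor(1)): buffer="lloxsazqbk" (len 10), cursors c3@1 c1@3 c2@3, authorship 12........
After op 7 (move_right): buffer="lloxsazqbk" (len 10), cursors c3@2 c1@4 c2@4, authorship 12........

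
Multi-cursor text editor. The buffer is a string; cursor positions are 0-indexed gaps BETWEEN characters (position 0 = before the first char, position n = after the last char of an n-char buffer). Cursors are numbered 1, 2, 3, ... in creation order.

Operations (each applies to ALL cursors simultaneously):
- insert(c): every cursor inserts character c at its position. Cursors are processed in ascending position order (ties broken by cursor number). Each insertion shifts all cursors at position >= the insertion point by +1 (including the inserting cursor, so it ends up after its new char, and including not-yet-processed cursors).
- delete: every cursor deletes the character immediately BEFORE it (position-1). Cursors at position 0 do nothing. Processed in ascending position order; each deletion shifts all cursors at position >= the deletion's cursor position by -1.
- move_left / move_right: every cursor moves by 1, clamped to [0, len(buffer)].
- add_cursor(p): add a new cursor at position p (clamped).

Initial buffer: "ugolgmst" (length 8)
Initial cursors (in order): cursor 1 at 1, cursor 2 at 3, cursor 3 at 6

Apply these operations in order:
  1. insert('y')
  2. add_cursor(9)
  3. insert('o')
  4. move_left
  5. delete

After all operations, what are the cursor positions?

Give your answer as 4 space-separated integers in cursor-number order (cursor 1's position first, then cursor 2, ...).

Answer: 1 4 8 8

Derivation:
After op 1 (insert('y')): buffer="uygoylgmyst" (len 11), cursors c1@2 c2@5 c3@9, authorship .1..2...3..
After op 2 (add_cursor(9)): buffer="uygoylgmyst" (len 11), cursors c1@2 c2@5 c3@9 c4@9, authorship .1..2...3..
After op 3 (insert('o')): buffer="uyogoyolgmyoost" (len 15), cursors c1@3 c2@7 c3@13 c4@13, authorship .11..22...334..
After op 4 (move_left): buffer="uyogoyolgmyoost" (len 15), cursors c1@2 c2@6 c3@12 c4@12, authorship .11..22...334..
After op 5 (delete): buffer="uogoolgmost" (len 11), cursors c1@1 c2@4 c3@8 c4@8, authorship .1..2...4..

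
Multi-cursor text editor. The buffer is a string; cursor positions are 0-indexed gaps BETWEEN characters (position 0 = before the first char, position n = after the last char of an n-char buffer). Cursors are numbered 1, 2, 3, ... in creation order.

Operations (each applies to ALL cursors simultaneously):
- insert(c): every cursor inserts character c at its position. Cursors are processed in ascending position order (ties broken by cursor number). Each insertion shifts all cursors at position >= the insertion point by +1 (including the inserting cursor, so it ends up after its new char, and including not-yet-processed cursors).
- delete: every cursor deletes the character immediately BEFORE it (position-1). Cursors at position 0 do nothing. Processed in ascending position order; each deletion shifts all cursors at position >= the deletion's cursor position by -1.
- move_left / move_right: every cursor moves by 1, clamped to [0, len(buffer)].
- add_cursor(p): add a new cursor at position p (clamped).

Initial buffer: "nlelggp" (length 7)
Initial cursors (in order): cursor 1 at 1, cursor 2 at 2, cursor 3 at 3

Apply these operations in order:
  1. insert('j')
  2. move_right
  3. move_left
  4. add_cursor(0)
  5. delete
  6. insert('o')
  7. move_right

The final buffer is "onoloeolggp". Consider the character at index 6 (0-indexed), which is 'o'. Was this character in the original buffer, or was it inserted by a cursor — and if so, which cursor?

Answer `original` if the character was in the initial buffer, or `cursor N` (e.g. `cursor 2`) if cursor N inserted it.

Answer: cursor 3

Derivation:
After op 1 (insert('j')): buffer="njljejlggp" (len 10), cursors c1@2 c2@4 c3@6, authorship .1.2.3....
After op 2 (move_right): buffer="njljejlggp" (len 10), cursors c1@3 c2@5 c3@7, authorship .1.2.3....
After op 3 (move_left): buffer="njljejlggp" (len 10), cursors c1@2 c2@4 c3@6, authorship .1.2.3....
After op 4 (add_cursor(0)): buffer="njljejlggp" (len 10), cursors c4@0 c1@2 c2@4 c3@6, authorship .1.2.3....
After op 5 (delete): buffer="nlelggp" (len 7), cursors c4@0 c1@1 c2@2 c3@3, authorship .......
After op 6 (insert('o')): buffer="onoloeolggp" (len 11), cursors c4@1 c1@3 c2@5 c3@7, authorship 4.1.2.3....
After op 7 (move_right): buffer="onoloeolggp" (len 11), cursors c4@2 c1@4 c2@6 c3@8, authorship 4.1.2.3....
Authorship (.=original, N=cursor N): 4 . 1 . 2 . 3 . . . .
Index 6: author = 3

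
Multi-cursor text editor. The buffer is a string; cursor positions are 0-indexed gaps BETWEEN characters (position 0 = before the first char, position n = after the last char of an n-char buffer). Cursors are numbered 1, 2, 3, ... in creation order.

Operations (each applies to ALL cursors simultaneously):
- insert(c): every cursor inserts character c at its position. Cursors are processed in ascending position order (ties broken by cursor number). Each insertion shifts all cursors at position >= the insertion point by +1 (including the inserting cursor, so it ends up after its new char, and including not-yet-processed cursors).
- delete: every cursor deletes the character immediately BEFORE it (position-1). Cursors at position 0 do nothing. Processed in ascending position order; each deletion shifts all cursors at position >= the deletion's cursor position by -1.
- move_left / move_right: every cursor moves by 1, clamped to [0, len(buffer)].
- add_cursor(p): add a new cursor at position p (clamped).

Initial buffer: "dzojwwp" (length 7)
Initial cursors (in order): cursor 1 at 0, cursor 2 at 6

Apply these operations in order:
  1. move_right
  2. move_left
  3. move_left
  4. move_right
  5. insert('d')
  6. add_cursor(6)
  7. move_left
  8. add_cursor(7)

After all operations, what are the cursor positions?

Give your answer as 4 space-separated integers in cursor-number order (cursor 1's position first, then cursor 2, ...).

After op 1 (move_right): buffer="dzojwwp" (len 7), cursors c1@1 c2@7, authorship .......
After op 2 (move_left): buffer="dzojwwp" (len 7), cursors c1@0 c2@6, authorship .......
After op 3 (move_left): buffer="dzojwwp" (len 7), cursors c1@0 c2@5, authorship .......
After op 4 (move_right): buffer="dzojwwp" (len 7), cursors c1@1 c2@6, authorship .......
After op 5 (insert('d')): buffer="ddzojwwdp" (len 9), cursors c1@2 c2@8, authorship .1.....2.
After op 6 (add_cursor(6)): buffer="ddzojwwdp" (len 9), cursors c1@2 c3@6 c2@8, authorship .1.....2.
After op 7 (move_left): buffer="ddzojwwdp" (len 9), cursors c1@1 c3@5 c2@7, authorship .1.....2.
After op 8 (add_cursor(7)): buffer="ddzojwwdp" (len 9), cursors c1@1 c3@5 c2@7 c4@7, authorship .1.....2.

Answer: 1 7 5 7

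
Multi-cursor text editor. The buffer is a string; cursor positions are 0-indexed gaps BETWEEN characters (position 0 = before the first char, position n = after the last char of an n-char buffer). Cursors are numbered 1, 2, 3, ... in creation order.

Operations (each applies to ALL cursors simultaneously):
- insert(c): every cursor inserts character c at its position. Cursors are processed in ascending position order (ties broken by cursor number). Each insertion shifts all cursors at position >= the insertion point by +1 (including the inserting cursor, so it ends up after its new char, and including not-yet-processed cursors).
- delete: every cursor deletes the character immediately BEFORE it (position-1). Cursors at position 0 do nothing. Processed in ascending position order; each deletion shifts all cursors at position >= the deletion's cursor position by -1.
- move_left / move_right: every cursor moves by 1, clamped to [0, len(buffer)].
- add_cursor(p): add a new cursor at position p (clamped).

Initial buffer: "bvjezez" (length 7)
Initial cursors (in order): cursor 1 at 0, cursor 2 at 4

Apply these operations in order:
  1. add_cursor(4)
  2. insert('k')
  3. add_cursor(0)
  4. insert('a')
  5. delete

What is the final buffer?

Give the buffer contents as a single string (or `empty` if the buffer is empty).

After op 1 (add_cursor(4)): buffer="bvjezez" (len 7), cursors c1@0 c2@4 c3@4, authorship .......
After op 2 (insert('k')): buffer="kbvjekkzez" (len 10), cursors c1@1 c2@7 c3@7, authorship 1....23...
After op 3 (add_cursor(0)): buffer="kbvjekkzez" (len 10), cursors c4@0 c1@1 c2@7 c3@7, authorship 1....23...
After op 4 (insert('a')): buffer="akabvjekkaazez" (len 14), cursors c4@1 c1@3 c2@11 c3@11, authorship 411....2323...
After op 5 (delete): buffer="kbvjekkzez" (len 10), cursors c4@0 c1@1 c2@7 c3@7, authorship 1....23...

Answer: kbvjekkzez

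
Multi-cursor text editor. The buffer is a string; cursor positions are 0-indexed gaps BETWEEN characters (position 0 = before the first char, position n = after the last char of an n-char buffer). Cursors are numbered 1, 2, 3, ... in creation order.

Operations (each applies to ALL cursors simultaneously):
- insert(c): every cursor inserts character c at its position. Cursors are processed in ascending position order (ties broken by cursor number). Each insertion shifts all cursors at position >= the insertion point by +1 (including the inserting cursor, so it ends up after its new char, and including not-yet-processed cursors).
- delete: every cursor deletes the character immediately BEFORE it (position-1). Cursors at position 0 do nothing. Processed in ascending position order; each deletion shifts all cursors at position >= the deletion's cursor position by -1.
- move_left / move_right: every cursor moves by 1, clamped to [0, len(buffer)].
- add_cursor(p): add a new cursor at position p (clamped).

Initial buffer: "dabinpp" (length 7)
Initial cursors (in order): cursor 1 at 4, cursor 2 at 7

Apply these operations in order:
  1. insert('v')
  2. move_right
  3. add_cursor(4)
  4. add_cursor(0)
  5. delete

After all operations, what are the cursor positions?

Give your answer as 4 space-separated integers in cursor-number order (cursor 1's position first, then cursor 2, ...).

Answer: 4 6 3 0

Derivation:
After op 1 (insert('v')): buffer="dabivnppv" (len 9), cursors c1@5 c2@9, authorship ....1...2
After op 2 (move_right): buffer="dabivnppv" (len 9), cursors c1@6 c2@9, authorship ....1...2
After op 3 (add_cursor(4)): buffer="dabivnppv" (len 9), cursors c3@4 c1@6 c2@9, authorship ....1...2
After op 4 (add_cursor(0)): buffer="dabivnppv" (len 9), cursors c4@0 c3@4 c1@6 c2@9, authorship ....1...2
After op 5 (delete): buffer="dabvpp" (len 6), cursors c4@0 c3@3 c1@4 c2@6, authorship ...1..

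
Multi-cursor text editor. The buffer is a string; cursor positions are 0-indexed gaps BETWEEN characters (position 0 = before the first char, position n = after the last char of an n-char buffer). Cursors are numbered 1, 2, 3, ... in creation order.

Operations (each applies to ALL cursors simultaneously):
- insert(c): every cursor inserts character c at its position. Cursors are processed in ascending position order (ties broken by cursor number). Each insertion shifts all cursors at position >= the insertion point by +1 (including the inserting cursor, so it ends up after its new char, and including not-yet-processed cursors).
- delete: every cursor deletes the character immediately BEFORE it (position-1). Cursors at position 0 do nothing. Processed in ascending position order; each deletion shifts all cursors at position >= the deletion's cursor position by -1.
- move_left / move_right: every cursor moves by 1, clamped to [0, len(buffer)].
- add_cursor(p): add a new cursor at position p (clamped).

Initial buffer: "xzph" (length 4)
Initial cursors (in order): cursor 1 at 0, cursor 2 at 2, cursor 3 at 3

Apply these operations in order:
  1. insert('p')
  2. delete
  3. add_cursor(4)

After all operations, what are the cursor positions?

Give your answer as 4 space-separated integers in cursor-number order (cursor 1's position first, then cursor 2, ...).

After op 1 (insert('p')): buffer="pxzppph" (len 7), cursors c1@1 c2@4 c3@6, authorship 1..2.3.
After op 2 (delete): buffer="xzph" (len 4), cursors c1@0 c2@2 c3@3, authorship ....
After op 3 (add_cursor(4)): buffer="xzph" (len 4), cursors c1@0 c2@2 c3@3 c4@4, authorship ....

Answer: 0 2 3 4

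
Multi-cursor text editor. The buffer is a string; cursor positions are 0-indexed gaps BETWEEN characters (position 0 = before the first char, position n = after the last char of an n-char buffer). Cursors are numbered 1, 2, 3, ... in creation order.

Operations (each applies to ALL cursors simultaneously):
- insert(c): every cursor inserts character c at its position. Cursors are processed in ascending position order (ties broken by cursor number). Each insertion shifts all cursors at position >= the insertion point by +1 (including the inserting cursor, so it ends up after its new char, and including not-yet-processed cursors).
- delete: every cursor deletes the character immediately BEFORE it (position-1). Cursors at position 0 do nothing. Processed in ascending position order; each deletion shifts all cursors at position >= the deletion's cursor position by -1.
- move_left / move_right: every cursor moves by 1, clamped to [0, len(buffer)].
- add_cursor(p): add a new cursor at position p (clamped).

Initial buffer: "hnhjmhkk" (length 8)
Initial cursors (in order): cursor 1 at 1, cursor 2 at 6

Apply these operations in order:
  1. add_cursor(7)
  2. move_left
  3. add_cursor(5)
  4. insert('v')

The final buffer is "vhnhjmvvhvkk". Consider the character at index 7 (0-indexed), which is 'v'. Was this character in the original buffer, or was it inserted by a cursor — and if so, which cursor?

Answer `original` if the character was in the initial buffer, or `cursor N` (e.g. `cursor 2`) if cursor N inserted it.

Answer: cursor 4

Derivation:
After op 1 (add_cursor(7)): buffer="hnhjmhkk" (len 8), cursors c1@1 c2@6 c3@7, authorship ........
After op 2 (move_left): buffer="hnhjmhkk" (len 8), cursors c1@0 c2@5 c3@6, authorship ........
After op 3 (add_cursor(5)): buffer="hnhjmhkk" (len 8), cursors c1@0 c2@5 c4@5 c3@6, authorship ........
After op 4 (insert('v')): buffer="vhnhjmvvhvkk" (len 12), cursors c1@1 c2@8 c4@8 c3@10, authorship 1.....24.3..
Authorship (.=original, N=cursor N): 1 . . . . . 2 4 . 3 . .
Index 7: author = 4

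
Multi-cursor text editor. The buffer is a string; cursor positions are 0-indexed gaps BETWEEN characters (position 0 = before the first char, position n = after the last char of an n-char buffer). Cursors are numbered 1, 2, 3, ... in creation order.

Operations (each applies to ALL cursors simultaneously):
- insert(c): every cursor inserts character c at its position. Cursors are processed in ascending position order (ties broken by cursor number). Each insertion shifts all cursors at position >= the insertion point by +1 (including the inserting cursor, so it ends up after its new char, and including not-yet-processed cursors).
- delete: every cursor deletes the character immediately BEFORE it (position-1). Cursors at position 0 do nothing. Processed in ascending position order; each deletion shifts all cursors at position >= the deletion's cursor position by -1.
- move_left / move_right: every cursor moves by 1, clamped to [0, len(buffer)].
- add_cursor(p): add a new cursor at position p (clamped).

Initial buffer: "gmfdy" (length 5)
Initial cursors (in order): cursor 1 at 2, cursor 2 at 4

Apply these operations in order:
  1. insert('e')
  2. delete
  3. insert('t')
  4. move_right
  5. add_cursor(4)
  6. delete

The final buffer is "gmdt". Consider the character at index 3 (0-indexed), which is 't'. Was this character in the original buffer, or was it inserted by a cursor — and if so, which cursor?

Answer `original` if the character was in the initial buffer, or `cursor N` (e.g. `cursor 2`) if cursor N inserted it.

Answer: cursor 2

Derivation:
After op 1 (insert('e')): buffer="gmefdey" (len 7), cursors c1@3 c2@6, authorship ..1..2.
After op 2 (delete): buffer="gmfdy" (len 5), cursors c1@2 c2@4, authorship .....
After op 3 (insert('t')): buffer="gmtfdty" (len 7), cursors c1@3 c2@6, authorship ..1..2.
After op 4 (move_right): buffer="gmtfdty" (len 7), cursors c1@4 c2@7, authorship ..1..2.
After op 5 (add_cursor(4)): buffer="gmtfdty" (len 7), cursors c1@4 c3@4 c2@7, authorship ..1..2.
After op 6 (delete): buffer="gmdt" (len 4), cursors c1@2 c3@2 c2@4, authorship ...2
Authorship (.=original, N=cursor N): . . . 2
Index 3: author = 2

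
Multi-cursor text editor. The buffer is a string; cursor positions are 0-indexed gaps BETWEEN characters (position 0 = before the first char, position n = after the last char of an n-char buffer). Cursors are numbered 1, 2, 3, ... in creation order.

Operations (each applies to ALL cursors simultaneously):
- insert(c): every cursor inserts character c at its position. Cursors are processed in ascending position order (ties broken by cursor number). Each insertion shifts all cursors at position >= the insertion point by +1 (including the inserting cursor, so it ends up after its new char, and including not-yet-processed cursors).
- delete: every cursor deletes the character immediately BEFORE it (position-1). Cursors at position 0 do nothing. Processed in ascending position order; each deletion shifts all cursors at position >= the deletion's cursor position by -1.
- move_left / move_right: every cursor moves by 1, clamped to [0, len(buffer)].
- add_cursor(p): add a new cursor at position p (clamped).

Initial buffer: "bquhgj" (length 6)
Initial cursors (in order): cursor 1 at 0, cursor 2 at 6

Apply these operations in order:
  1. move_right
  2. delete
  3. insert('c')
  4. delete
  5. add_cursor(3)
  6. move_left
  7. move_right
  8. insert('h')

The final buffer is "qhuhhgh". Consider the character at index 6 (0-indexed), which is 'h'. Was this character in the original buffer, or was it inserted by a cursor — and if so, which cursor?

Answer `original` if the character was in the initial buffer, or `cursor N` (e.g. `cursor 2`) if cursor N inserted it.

After op 1 (move_right): buffer="bquhgj" (len 6), cursors c1@1 c2@6, authorship ......
After op 2 (delete): buffer="quhg" (len 4), cursors c1@0 c2@4, authorship ....
After op 3 (insert('c')): buffer="cquhgc" (len 6), cursors c1@1 c2@6, authorship 1....2
After op 4 (delete): buffer="quhg" (len 4), cursors c1@0 c2@4, authorship ....
After op 5 (add_cursor(3)): buffer="quhg" (len 4), cursors c1@0 c3@3 c2@4, authorship ....
After op 6 (move_left): buffer="quhg" (len 4), cursors c1@0 c3@2 c2@3, authorship ....
After op 7 (move_right): buffer="quhg" (len 4), cursors c1@1 c3@3 c2@4, authorship ....
After op 8 (insert('h')): buffer="qhuhhgh" (len 7), cursors c1@2 c3@5 c2@7, authorship .1..3.2
Authorship (.=original, N=cursor N): . 1 . . 3 . 2
Index 6: author = 2

Answer: cursor 2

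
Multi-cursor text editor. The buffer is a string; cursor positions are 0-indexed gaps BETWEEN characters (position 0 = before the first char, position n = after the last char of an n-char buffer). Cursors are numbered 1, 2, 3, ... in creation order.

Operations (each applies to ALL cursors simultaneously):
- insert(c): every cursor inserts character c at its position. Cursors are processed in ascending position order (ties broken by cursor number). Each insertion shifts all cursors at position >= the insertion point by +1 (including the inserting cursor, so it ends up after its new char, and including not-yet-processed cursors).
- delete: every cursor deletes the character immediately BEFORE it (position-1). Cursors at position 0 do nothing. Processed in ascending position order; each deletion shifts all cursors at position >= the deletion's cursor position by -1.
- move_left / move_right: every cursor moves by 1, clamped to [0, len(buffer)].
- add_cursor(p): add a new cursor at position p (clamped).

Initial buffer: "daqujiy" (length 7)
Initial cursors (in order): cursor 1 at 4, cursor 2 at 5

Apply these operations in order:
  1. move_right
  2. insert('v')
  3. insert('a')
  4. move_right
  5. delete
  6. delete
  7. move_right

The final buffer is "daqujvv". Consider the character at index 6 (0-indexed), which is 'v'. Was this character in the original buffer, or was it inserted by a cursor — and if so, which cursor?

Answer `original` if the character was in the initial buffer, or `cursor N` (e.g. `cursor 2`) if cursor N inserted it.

After op 1 (move_right): buffer="daqujiy" (len 7), cursors c1@5 c2@6, authorship .......
After op 2 (insert('v')): buffer="daqujvivy" (len 9), cursors c1@6 c2@8, authorship .....1.2.
After op 3 (insert('a')): buffer="daqujvaivay" (len 11), cursors c1@7 c2@10, authorship .....11.22.
After op 4 (move_right): buffer="daqujvaivay" (len 11), cursors c1@8 c2@11, authorship .....11.22.
After op 5 (delete): buffer="daqujvava" (len 9), cursors c1@7 c2@9, authorship .....1122
After op 6 (delete): buffer="daqujvv" (len 7), cursors c1@6 c2@7, authorship .....12
After op 7 (move_right): buffer="daqujvv" (len 7), cursors c1@7 c2@7, authorship .....12
Authorship (.=original, N=cursor N): . . . . . 1 2
Index 6: author = 2

Answer: cursor 2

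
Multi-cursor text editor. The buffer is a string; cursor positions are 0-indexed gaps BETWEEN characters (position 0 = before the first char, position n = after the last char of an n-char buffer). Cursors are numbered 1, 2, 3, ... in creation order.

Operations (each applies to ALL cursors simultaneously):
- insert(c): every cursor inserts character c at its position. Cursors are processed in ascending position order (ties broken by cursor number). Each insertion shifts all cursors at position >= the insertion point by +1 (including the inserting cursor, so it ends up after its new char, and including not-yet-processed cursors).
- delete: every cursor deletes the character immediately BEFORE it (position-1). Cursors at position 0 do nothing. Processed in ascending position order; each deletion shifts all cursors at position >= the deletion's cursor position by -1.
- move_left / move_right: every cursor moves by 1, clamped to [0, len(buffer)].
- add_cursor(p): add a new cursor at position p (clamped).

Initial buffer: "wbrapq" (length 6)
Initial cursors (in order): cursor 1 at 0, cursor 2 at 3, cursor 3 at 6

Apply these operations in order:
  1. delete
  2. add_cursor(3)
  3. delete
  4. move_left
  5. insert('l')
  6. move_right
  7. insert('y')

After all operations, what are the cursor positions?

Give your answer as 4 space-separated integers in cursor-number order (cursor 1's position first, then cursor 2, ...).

Answer: 9 9 9 9

Derivation:
After op 1 (delete): buffer="wbap" (len 4), cursors c1@0 c2@2 c3@4, authorship ....
After op 2 (add_cursor(3)): buffer="wbap" (len 4), cursors c1@0 c2@2 c4@3 c3@4, authorship ....
After op 3 (delete): buffer="w" (len 1), cursors c1@0 c2@1 c3@1 c4@1, authorship .
After op 4 (move_left): buffer="w" (len 1), cursors c1@0 c2@0 c3@0 c4@0, authorship .
After op 5 (insert('l')): buffer="llllw" (len 5), cursors c1@4 c2@4 c3@4 c4@4, authorship 1234.
After op 6 (move_right): buffer="llllw" (len 5), cursors c1@5 c2@5 c3@5 c4@5, authorship 1234.
After op 7 (insert('y')): buffer="llllwyyyy" (len 9), cursors c1@9 c2@9 c3@9 c4@9, authorship 1234.1234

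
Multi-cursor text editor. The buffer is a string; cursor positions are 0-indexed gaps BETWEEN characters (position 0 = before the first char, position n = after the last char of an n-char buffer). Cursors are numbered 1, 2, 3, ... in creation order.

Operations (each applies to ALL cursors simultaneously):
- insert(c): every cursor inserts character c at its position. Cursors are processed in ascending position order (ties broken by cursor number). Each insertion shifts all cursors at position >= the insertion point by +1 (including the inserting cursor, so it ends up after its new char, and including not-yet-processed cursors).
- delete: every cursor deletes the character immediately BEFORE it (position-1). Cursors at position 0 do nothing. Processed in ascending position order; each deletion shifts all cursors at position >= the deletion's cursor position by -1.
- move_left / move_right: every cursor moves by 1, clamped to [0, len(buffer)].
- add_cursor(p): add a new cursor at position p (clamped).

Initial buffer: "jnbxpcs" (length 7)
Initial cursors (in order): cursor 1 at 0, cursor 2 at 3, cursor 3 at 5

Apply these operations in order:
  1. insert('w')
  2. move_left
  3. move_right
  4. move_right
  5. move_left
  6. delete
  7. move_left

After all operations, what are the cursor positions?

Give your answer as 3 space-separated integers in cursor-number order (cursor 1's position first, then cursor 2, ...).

Answer: 0 2 4

Derivation:
After op 1 (insert('w')): buffer="wjnbwxpwcs" (len 10), cursors c1@1 c2@5 c3@8, authorship 1...2..3..
After op 2 (move_left): buffer="wjnbwxpwcs" (len 10), cursors c1@0 c2@4 c3@7, authorship 1...2..3..
After op 3 (move_right): buffer="wjnbwxpwcs" (len 10), cursors c1@1 c2@5 c3@8, authorship 1...2..3..
After op 4 (move_right): buffer="wjnbwxpwcs" (len 10), cursors c1@2 c2@6 c3@9, authorship 1...2..3..
After op 5 (move_left): buffer="wjnbwxpwcs" (len 10), cursors c1@1 c2@5 c3@8, authorship 1...2..3..
After op 6 (delete): buffer="jnbxpcs" (len 7), cursors c1@0 c2@3 c3@5, authorship .......
After op 7 (move_left): buffer="jnbxpcs" (len 7), cursors c1@0 c2@2 c3@4, authorship .......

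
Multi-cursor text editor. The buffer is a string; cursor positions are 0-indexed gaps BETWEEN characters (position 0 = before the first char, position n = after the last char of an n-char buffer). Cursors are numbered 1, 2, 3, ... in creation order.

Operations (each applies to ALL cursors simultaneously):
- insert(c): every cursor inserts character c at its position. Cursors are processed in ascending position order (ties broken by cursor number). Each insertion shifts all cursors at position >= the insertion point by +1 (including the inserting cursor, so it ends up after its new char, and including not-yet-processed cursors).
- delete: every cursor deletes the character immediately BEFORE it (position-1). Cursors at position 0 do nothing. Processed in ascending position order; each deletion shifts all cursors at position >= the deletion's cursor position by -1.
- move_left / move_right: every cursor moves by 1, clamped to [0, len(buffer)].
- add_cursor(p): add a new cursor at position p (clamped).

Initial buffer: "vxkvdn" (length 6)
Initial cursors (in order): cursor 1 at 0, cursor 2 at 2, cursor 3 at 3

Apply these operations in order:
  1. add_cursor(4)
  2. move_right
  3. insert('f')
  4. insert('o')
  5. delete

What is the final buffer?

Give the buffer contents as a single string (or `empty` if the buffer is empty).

After op 1 (add_cursor(4)): buffer="vxkvdn" (len 6), cursors c1@0 c2@2 c3@3 c4@4, authorship ......
After op 2 (move_right): buffer="vxkvdn" (len 6), cursors c1@1 c2@3 c3@4 c4@5, authorship ......
After op 3 (insert('f')): buffer="vfxkfvfdfn" (len 10), cursors c1@2 c2@5 c3@7 c4@9, authorship .1..2.3.4.
After op 4 (insert('o')): buffer="vfoxkfovfodfon" (len 14), cursors c1@3 c2@7 c3@10 c4@13, authorship .11..22.33.44.
After op 5 (delete): buffer="vfxkfvfdfn" (len 10), cursors c1@2 c2@5 c3@7 c4@9, authorship .1..2.3.4.

Answer: vfxkfvfdfn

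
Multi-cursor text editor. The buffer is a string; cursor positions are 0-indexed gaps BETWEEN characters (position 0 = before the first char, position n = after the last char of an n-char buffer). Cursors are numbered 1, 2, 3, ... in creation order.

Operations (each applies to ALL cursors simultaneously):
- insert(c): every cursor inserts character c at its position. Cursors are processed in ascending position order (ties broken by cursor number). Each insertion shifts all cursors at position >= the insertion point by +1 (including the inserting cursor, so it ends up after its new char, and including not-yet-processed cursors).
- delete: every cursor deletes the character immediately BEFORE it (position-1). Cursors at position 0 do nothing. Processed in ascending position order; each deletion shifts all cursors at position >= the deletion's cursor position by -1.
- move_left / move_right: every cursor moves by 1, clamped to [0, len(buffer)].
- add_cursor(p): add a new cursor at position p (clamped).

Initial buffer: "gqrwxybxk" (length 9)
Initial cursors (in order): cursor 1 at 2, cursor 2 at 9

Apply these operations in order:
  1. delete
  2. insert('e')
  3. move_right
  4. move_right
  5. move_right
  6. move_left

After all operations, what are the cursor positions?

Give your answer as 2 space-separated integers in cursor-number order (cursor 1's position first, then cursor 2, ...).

Answer: 4 8

Derivation:
After op 1 (delete): buffer="grwxybx" (len 7), cursors c1@1 c2@7, authorship .......
After op 2 (insert('e')): buffer="gerwxybxe" (len 9), cursors c1@2 c2@9, authorship .1......2
After op 3 (move_right): buffer="gerwxybxe" (len 9), cursors c1@3 c2@9, authorship .1......2
After op 4 (move_right): buffer="gerwxybxe" (len 9), cursors c1@4 c2@9, authorship .1......2
After op 5 (move_right): buffer="gerwxybxe" (len 9), cursors c1@5 c2@9, authorship .1......2
After op 6 (move_left): buffer="gerwxybxe" (len 9), cursors c1@4 c2@8, authorship .1......2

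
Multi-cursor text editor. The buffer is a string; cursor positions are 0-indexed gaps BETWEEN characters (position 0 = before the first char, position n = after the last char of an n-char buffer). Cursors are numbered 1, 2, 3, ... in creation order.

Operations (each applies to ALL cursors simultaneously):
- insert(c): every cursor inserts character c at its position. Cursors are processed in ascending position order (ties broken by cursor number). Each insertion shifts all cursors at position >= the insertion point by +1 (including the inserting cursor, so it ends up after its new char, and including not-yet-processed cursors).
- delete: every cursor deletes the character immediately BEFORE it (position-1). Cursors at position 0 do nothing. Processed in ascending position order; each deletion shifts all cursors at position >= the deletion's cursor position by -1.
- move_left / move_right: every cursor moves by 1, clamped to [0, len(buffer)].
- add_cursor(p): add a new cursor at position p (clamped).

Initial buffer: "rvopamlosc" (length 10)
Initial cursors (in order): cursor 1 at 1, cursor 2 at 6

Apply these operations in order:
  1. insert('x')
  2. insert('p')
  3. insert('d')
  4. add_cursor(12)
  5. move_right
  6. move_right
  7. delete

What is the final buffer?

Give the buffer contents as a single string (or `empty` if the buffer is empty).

After op 1 (insert('x')): buffer="rxvopamxlosc" (len 12), cursors c1@2 c2@8, authorship .1.....2....
After op 2 (insert('p')): buffer="rxpvopamxplosc" (len 14), cursors c1@3 c2@10, authorship .11.....22....
After op 3 (insert('d')): buffer="rxpdvopamxpdlosc" (len 16), cursors c1@4 c2@12, authorship .111.....222....
After op 4 (add_cursor(12)): buffer="rxpdvopamxpdlosc" (len 16), cursors c1@4 c2@12 c3@12, authorship .111.....222....
After op 5 (move_right): buffer="rxpdvopamxpdlosc" (len 16), cursors c1@5 c2@13 c3@13, authorship .111.....222....
After op 6 (move_right): buffer="rxpdvopamxpdlosc" (len 16), cursors c1@6 c2@14 c3@14, authorship .111.....222....
After op 7 (delete): buffer="rxpdvpamxpdsc" (len 13), cursors c1@5 c2@11 c3@11, authorship .111....222..

Answer: rxpdvpamxpdsc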